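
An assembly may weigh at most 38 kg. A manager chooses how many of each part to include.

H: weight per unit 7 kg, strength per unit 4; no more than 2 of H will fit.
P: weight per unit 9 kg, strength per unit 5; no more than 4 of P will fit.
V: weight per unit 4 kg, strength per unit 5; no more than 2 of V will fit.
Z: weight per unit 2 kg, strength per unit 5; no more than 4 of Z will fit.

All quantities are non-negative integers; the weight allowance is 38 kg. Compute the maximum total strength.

40

1×H, 1×P, 2×V, and 4×Z: weight 32 ≤ 38, strength 1·4 + 1·5 + 2·5 + 4·5 = 39.
2×P, 2×V, and 4×Z: weight 34 ≤ 38, strength 2·5 + 2·5 + 4·5 = 40.
Best is 40.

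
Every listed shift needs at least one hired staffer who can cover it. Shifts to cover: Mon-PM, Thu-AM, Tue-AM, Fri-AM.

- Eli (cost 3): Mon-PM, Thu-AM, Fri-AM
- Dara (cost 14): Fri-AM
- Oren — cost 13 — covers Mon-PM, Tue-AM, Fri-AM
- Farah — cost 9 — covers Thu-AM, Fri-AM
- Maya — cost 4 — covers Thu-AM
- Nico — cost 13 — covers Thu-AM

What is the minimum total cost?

Choose Eli and Oren: together they cover Mon-PM, Thu-AM, Tue-AM, Fri-AM — every shift.
Total cost: 3 + 13 = 16.
No cover costs less than 16.

16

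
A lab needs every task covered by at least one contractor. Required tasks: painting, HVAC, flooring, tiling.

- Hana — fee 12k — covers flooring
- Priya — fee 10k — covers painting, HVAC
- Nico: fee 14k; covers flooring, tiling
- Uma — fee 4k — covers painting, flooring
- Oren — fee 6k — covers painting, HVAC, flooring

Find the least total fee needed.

20

This is a weighted set-cover instance.
The greedy cost-per-new-task heuristic would pick Uma, Oren, and Nico for 24, but a cheaper cover exists.
Choose Nico and Oren: together they cover painting, HVAC, flooring, tiling — every task.
Total fee: 14 + 6 = 20.
No cover costs less than 20.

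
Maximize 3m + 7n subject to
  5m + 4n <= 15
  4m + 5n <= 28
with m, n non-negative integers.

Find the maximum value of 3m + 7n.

(m,n)=(0,3): 5·0+4·3=12≤15, 4·0+5·3=15≤28, objective 21.
(m,n)=(1,2): 5·1+4·2=13≤15, 4·1+5·2=14≤28, objective 17.
(m,n)=(0,2): 5·0+4·2=8≤15, 4·0+5·2=10≤28, objective 14.
The best lattice point is (0,3), giving 21.

21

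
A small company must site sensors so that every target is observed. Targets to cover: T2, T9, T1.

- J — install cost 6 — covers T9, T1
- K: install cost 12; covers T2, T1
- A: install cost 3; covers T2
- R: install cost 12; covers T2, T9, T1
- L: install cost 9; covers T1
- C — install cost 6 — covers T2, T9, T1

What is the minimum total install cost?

C alone covers T2, T9, T1 — every target.
Total install cost: 6.

6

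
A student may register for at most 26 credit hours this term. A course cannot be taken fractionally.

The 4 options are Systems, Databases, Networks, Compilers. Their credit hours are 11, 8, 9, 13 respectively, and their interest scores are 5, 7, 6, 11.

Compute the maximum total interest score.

18

Allowing fractional choices, the relaxed optimum would be about 21.3, but courses are indivisible.
Networks + Compilers: credit hours 9 + 13 = 22 ≤ 26, interest score 6 + 11 = 17.
Systems + Compilers: credit hours 11 + 13 = 24 ≤ 26, interest score 5 + 11 = 16.
Databases + Compilers: credit hours 8 + 13 = 21 ≤ 26, interest score 7 + 11 = 18.
Best is Databases and Compilers with total interest score 18.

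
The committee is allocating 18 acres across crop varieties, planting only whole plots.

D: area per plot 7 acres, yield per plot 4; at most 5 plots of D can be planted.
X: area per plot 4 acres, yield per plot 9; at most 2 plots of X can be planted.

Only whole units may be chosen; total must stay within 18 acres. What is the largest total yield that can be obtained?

This is a bounded integer knapsack.
1×D and 2×X: area 15 ≤ 18, yield 1·4 + 2·9 = 22.
2×X: area 8 ≤ 18, yield 2·9 = 18.
Best is 22.

22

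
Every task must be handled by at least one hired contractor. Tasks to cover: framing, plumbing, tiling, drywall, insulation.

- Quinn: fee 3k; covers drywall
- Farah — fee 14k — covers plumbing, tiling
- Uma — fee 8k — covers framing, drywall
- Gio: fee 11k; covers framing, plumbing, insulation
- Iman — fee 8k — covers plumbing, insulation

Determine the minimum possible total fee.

28

This is a weighted set-cover instance.
Choose Quinn, Farah, and Gio: together they cover framing, plumbing, tiling, drywall, insulation — every task.
Total fee: 3 + 14 + 11 = 28.
No cover costs less than 28.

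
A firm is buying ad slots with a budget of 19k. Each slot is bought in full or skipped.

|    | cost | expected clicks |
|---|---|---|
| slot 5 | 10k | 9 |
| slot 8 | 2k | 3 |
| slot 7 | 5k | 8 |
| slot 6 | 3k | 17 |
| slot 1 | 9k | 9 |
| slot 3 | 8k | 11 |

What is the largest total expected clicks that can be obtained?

Allowing fractional choices, the relaxed optimum would be about 40.0, but ad slots are indivisible.
slot 8 + slot 7 + slot 6 + slot 3: cost 2 + 5 + 3 + 8 = 18 ≤ 19, expected clicks 3 + 8 + 17 + 11 = 39.
slot 8 + slot 7 + slot 6 + slot 1: cost 2 + 5 + 3 + 9 = 19 ≤ 19, expected clicks 3 + 8 + 17 + 9 = 37.
Best is slot 8, slot 7, slot 6, and slot 3 with total expected clicks 39.

39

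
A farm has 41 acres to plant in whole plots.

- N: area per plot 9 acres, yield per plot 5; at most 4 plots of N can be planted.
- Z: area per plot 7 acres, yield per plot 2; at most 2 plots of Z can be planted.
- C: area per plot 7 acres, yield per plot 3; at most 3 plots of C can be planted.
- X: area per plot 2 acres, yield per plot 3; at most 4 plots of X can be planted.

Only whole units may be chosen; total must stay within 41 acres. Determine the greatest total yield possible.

Take 2×N, 2×C, and 4×X: area 40 ≤ 41, yield 2·5 + 2·3 + 4·3 = 28.
X has the best ratio (3/2) and is taken to its limit of 4; remaining capacity is filled optimally with the others.

28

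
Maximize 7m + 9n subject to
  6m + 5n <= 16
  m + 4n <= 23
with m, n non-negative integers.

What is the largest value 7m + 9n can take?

(m,n)=(0,3) is feasible, giving 27.
(m,n)=(1,2) is feasible, giving 25.
(m,n)=(0,2) is feasible, giving 18.
The best lattice point is (0,3), giving 27.

27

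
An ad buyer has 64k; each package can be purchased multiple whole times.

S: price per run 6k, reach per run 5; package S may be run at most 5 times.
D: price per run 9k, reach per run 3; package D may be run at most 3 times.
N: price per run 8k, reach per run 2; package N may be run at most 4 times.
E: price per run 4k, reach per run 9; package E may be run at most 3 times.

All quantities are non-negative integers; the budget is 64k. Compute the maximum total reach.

58

E has the best ratio (9/4); taking only E gives at most 3×9 = 27 (stopped by the supply cap of 3).
Mixing does better — 5×S, 2×D, and 3×E: price 60 ≤ 64, reach 5·5 + 2·3 + 3·9 = 58.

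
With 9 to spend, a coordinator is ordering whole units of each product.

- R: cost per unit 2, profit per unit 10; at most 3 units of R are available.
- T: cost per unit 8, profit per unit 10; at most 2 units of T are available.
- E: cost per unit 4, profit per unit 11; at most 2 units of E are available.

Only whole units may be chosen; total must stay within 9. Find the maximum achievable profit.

31

This is a bounded integer knapsack.
R has the best ratio (10/2); taking only R gives at most 3×10 = 30 (stopped by the supply cap of 3).
Mixing does better — 2×R and 1×E: cost 8 ≤ 9, profit 2·10 + 1·11 = 31.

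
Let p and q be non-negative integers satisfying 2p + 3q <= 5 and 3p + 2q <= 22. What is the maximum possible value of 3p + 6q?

Relaxing integrality, the LP optimum is 10.00 at (p,q) = (0, 1.67), which is not an integer point.
(p,q)=(1,1): 2·1+3·1=5≤5, 3·1+2·1=5≤22, objective 9.
(p,q)=(0,1): 2·0+3·1=3≤5, 3·0+2·1=2≤22, objective 6.
(p,q)=(2,0): 2·2+3·0=4≤5, 3·2+2·0=6≤22, objective 6.
Maximum is 9 at (p,q)=(1,1).

9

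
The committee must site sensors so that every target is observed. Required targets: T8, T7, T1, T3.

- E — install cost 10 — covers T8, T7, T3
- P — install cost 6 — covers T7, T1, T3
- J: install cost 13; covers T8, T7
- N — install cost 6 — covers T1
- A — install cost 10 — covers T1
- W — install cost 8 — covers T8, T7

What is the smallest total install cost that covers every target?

This is an integer covering problem.
Choose P and W: together they cover T8, T7, T1, T3 — every target.
Total install cost: 6 + 8 = 14.

14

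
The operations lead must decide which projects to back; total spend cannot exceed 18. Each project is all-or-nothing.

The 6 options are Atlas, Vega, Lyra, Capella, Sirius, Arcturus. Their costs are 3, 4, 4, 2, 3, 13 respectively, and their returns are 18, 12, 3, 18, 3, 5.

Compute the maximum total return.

54

Atlas + Vega + Lyra + Capella + Sirius: cost 3 + 4 + 4 + 2 + 3 = 16 ≤ 18, return 18 + 12 + 3 + 18 + 3 = 54.
Atlas + Vega + Capella + Sirius: cost 3 + 4 + 2 + 3 = 12 ≤ 18, return 18 + 12 + 18 + 3 = 51.
Best is Atlas, Vega, Lyra, Capella, and Sirius with total return 54.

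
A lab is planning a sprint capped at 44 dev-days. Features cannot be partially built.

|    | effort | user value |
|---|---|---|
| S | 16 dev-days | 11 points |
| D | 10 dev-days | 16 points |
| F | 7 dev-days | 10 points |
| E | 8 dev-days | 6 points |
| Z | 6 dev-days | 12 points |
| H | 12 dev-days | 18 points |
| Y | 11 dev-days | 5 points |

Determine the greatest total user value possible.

Treat it as a binary knapsack problem.
Allowing fractional choices, the relaxed optimum would be about 62.7, but features are indivisible.
D + F + E + Z + H: effort 10 + 7 + 8 + 6 + 12 = 43 ≤ 44, user value 16 + 10 + 6 + 12 + 18 = 62.
D + F + Z + H: effort 10 + 7 + 6 + 12 = 35 ≤ 44, user value 16 + 10 + 12 + 18 = 56.
S + D + Z + H: effort 16 + 10 + 6 + 12 = 44 ≤ 44, user value 11 + 16 + 12 + 18 = 57.
Best is D, F, E, Z, and H with total user value 62.

62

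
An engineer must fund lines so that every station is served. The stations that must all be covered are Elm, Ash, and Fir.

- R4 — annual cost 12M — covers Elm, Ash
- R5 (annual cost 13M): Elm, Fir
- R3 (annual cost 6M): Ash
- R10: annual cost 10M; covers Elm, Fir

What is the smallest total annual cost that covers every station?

16

This is a weighted set-cover instance.
Choose R3 and R10: together they cover Elm, Ash, Fir — every station.
Total annual cost: 6 + 10 = 16.
No cover costs less than 16.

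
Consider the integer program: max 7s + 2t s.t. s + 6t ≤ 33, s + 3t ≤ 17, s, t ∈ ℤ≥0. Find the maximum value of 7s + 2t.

(s,t)=(17,0): 1·17+6·0=17≤33, 1·17+3·0=17≤17, objective 119.
(s,t)=(16,0): 1·16+6·0=16≤33, 1·16+3·0=16≤17, objective 112.
Maximum is 119 at (s,t)=(17,0).

119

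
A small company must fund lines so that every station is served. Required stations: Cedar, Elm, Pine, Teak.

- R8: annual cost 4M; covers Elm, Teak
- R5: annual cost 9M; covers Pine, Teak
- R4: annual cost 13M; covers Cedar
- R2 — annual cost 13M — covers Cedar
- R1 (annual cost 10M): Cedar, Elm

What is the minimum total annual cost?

This is an integer covering problem.
Choose R5 and R1: together they cover Cedar, Elm, Pine, Teak — every station.
Total annual cost: 9 + 10 = 19.

19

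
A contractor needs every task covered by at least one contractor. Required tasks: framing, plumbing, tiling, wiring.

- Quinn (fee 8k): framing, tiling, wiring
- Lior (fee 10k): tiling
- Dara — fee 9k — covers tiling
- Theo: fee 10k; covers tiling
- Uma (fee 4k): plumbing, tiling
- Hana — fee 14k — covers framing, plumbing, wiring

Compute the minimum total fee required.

12

This is an integer covering problem.
Choose Quinn and Uma: together they cover framing, plumbing, tiling, wiring — every task.
Total fee: 8 + 4 = 12.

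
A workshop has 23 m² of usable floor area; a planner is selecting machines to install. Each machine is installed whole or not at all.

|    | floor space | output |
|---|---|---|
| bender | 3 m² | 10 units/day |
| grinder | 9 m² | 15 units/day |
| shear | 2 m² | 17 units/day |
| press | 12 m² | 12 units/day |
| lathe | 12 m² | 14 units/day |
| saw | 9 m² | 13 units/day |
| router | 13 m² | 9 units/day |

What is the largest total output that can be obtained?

grinder + shear + lathe: floor space 9 + 2 + 12 = 23 ≤ 23, output 15 + 17 + 14 = 46.
bender + grinder + shear + saw: floor space 3 + 9 + 2 + 9 = 23 ≤ 23, output 10 + 15 + 17 + 13 = 55.
grinder + shear + saw: floor space 9 + 2 + 9 = 20 ≤ 23, output 15 + 17 + 13 = 45.
Best is bender, grinder, shear, and saw with total output 55.

55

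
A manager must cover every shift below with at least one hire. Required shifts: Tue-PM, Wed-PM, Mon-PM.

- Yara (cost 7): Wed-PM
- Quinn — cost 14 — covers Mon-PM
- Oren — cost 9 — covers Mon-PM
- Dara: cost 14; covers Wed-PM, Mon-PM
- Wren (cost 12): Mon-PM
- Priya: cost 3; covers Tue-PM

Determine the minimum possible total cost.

17

Choose Dara and Priya: together they cover Tue-PM, Wed-PM, Mon-PM — every shift.
Total cost: 14 + 3 = 17.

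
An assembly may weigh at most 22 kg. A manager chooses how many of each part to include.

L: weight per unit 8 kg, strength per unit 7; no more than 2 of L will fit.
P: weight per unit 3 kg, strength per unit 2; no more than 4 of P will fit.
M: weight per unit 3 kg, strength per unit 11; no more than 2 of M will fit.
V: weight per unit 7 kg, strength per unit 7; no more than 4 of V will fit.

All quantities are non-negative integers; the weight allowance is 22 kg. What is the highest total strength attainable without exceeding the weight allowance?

36

M has the best ratio (11/3); taking only M gives at most 2×11 = 22 (stopped by the supply cap of 2).
Mixing does better — 2×M and 2×V: weight 20 ≤ 22, strength 2·11 + 2·7 = 36.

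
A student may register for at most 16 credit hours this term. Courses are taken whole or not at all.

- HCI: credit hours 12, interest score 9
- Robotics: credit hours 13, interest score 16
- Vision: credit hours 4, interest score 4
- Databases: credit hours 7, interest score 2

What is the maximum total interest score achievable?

HCI: credit hours 12 ≤ 16, interest score 9.
Robotics: credit hours 13 ≤ 16, interest score 16.
HCI + Vision: credit hours 12 + 4 = 16 ≤ 16, interest score 9 + 4 = 13.
Best is Robotics with total interest score 16.

16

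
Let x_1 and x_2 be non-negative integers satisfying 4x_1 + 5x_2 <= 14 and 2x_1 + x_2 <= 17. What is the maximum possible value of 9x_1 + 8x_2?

27

(x_1,x_2)=(3,0): 4·3+5·0=12≤14, 2·3+1·0=6≤17, objective 27.
(x_1,x_2)=(2,1): 4·2+5·1=13≤14, 2·2+1·1=5≤17, objective 26.
(x_1,x_2)=(2,0): 4·2+5·0=8≤14, 2·2+1·0=4≤17, objective 18.
The best lattice point is (3,0), giving 27.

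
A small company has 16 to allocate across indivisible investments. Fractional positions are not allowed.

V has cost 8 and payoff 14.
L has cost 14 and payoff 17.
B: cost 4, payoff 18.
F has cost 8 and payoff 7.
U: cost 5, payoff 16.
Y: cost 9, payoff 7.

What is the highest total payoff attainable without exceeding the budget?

34

Allowing fractional choices, the relaxed optimum would be about 46.2, but investments are indivisible.
V + U: cost 8 + 5 = 13 ≤ 16, payoff 14 + 16 = 30.
V + B: cost 8 + 4 = 12 ≤ 16, payoff 14 + 18 = 32.
B + U: cost 4 + 5 = 9 ≤ 16, payoff 18 + 16 = 34.
Best is B and U with total payoff 34.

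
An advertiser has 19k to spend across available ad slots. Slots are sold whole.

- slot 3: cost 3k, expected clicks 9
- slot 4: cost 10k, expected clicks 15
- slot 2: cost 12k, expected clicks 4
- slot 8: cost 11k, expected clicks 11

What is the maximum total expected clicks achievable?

Allowing fractional choices, the relaxed optimum would be about 30.0, but ad slots are indivisible.
slot 3 + slot 8: cost 3 + 11 = 14 ≤ 19, expected clicks 9 + 11 = 20.
slot 4: cost 10 ≤ 19, expected clicks 15.
slot 3 + slot 4: cost 3 + 10 = 13 ≤ 19, expected clicks 9 + 15 = 24.
Best is slot 3 and slot 4 with total expected clicks 24.

24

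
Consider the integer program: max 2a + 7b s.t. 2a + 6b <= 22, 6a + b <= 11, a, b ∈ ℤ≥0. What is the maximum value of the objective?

(a,b)=(1,3): 2·1+6·3=20≤22, 6·1+1·3=9≤11, objective 23.
(a,b)=(0,3): 2·0+6·3=18≤22, 6·0+1·3=3≤11, objective 21.
(a,b)=(1,2): 2·1+6·2=14≤22, 6·1+1·2=8≤11, objective 16.
(a,b)=(0,2): 2·0+6·2=12≤22, 6·0+1·2=2≤11, objective 14.
The best lattice point is (1,3), giving 23.

23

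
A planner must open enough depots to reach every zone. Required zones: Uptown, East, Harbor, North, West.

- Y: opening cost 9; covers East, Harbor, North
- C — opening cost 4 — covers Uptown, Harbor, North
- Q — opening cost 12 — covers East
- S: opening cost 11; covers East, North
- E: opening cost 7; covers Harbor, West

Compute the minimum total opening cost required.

Choose Y, C, and E: together they cover Uptown, East, Harbor, North, West — every zone.
Total opening cost: 9 + 4 + 7 = 20.
No cover costs less than 20.

20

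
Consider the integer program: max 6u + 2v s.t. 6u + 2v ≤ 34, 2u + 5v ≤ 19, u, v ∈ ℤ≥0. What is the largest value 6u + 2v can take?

32

The continuous relaxation peaks at (5.67, 0) with value 34.00; rounding to a feasible lattice point costs some objective.
(u,v)=(5,1): 6·5+2·1=32≤34, 2·5+5·1=15≤19, objective 32.
(u,v)=(5,0): 6·5+2·0=30≤34, 2·5+5·0=10≤19, objective 30.
(u,v)=(4,2): 6·4+2·2=28≤34, 2·4+5·2=18≤19, objective 28.
(u,v)=(4,1): 6·4+2·1=26≤34, 2·4+5·1=13≤19, objective 26.
No feasible integer point exceeds 32.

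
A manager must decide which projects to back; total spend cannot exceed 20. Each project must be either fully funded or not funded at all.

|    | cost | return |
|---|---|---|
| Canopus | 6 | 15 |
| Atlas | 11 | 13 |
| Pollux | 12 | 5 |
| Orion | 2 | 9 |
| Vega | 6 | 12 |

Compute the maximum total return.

Canopus + Orion + Vega: cost 6 + 2 + 6 = 14 ≤ 20, return 15 + 9 + 12 = 36.
Atlas + Orion + Vega: cost 11 + 2 + 6 = 19 ≤ 20, return 13 + 9 + 12 = 34.
Canopus + Atlas + Orion: cost 6 + 11 + 2 = 19 ≤ 20, return 15 + 13 + 9 = 37.
Best is Canopus, Atlas, and Orion with total return 37.

37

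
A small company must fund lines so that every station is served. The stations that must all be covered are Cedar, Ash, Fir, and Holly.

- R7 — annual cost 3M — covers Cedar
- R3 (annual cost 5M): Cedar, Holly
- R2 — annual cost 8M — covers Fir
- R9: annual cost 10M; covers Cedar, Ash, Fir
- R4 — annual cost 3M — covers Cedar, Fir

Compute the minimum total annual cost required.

The greedy cost-per-new-station heuristic would pick R4, R3, and R9 for 18, but a cheaper cover exists.
Choose R3 and R9: together they cover Cedar, Ash, Fir, Holly — every station.
Total annual cost: 5 + 10 = 15.
No cover costs less than 15.

15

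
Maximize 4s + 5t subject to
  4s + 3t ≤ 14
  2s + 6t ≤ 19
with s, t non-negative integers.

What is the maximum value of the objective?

18

Relaxing integrality, the LP optimum is 19.33 at (s,t) = (1.5, 2.67), which is not an integer point.
(s,t)=(2,2): 4·2+3·2=14≤14, 2·2+6·2=16≤19, objective 18.
(s,t)=(0,3): 4·0+3·3=9≤14, 2·0+6·3=18≤19, objective 15.
(s,t)=(1,2): 4·1+3·2=10≤14, 2·1+6·2=14≤19, objective 14.
(s,t)=(2,1): 4·2+3·1=11≤14, 2·2+6·1=10≤19, objective 13.
The best lattice point is (2,2), giving 18.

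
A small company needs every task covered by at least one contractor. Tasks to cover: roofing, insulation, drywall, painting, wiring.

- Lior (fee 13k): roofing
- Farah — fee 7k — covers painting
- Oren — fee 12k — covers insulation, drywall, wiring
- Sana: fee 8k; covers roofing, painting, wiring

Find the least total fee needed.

20

Choose Oren and Sana: together they cover roofing, insulation, drywall, painting, wiring — every task.
Total fee: 12 + 8 = 20.
No cover costs less than 20.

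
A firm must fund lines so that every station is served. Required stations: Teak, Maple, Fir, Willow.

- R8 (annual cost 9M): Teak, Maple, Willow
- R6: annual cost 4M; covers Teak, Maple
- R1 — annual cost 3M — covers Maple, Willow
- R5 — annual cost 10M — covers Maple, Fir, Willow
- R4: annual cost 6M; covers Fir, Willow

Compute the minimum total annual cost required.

10

The greedy cost-per-new-station heuristic would pick R1, R6, and R4 for 13, but a cheaper cover exists.
Choose R6 and R4: together they cover Teak, Maple, Fir, Willow — every station.
Total annual cost: 4 + 6 = 10.
No cover costs less than 10.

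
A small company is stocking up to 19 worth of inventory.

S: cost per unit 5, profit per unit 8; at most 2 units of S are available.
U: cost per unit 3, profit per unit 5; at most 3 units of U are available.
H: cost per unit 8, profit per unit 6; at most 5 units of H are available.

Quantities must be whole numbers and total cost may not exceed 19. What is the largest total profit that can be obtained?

31

U has the best ratio (5/3); taking only U gives at most 3×5 = 15 (stopped by the supply cap of 3).
Mixing does better — 2×S and 3×U: cost 19 ≤ 19, profit 2·8 + 3·5 = 31.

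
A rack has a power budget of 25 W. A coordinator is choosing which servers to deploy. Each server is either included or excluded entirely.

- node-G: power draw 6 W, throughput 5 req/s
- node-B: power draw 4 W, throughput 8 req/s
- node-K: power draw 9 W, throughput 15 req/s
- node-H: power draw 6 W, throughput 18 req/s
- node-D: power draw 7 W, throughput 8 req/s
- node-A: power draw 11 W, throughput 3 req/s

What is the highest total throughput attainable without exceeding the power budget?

Take node-G, node-B, node-K, and node-H: power draw 6 + 4 + 9 + 6 = 25 ≤ 25, throughput 5 + 8 + 15 + 18 = 46.
No other feasible combination does better.

46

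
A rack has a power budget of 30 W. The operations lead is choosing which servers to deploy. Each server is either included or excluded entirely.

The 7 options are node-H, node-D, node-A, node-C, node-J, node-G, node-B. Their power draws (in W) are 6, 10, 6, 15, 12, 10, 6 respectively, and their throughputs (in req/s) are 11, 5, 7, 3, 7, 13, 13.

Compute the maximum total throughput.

Allowing fractional choices, the relaxed optimum would be about 45.2, but servers are indivisible.
node-H + node-A + node-G + node-B: power draw 6 + 6 + 10 + 6 = 28 ≤ 30, throughput 11 + 7 + 13 + 13 = 44.
node-H + node-G + node-B: power draw 6 + 10 + 6 = 22 ≤ 30, throughput 11 + 13 + 13 = 37.
node-H + node-A + node-J + node-B: power draw 6 + 6 + 12 + 6 = 30 ≤ 30, throughput 11 + 7 + 7 + 13 = 38.
Best is node-H, node-A, node-G, and node-B with total throughput 44.

44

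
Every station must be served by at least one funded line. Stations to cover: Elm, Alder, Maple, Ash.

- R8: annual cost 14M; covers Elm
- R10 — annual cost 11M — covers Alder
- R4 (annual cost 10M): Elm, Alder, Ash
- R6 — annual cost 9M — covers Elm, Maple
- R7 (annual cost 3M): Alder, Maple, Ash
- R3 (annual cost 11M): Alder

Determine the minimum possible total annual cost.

This is an integer covering problem.
Choose R6 and R7: together they cover Elm, Alder, Maple, Ash — every station.
Total annual cost: 9 + 3 = 12.
No cover costs less than 12.

12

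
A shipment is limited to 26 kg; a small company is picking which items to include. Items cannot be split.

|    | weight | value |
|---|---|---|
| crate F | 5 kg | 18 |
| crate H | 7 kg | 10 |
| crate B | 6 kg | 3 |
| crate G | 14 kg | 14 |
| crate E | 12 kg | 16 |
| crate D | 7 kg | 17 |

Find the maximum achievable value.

Take crate F, crate E, and crate D: weight 5 + 12 + 7 = 24 ≤ 26, value 18 + 16 + 17 = 51.
No other feasible combination does better.

51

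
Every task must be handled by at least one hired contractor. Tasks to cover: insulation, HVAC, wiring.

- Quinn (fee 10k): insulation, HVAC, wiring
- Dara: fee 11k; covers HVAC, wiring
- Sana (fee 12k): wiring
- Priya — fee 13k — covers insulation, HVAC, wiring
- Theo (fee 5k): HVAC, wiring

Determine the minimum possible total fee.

10

This is a weighted set-cover instance.
Quinn alone covers insulation, HVAC, wiring — every task.
Total fee: 10.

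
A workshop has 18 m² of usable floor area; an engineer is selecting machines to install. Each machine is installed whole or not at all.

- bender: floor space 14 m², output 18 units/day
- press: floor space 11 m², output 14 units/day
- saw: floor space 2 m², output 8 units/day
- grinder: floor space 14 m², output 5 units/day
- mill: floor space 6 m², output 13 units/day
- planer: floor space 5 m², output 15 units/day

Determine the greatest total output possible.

37

This is a 0-1 knapsack instance.
saw + mill + planer: floor space 2 + 6 + 5 = 13 ≤ 18, output 8 + 13 + 15 = 36.
press + planer: floor space 11 + 5 = 16 ≤ 18, output 14 + 15 = 29.
press + saw + planer: floor space 11 + 2 + 5 = 18 ≤ 18, output 14 + 8 + 15 = 37.
Best is press, saw, and planer with total output 37.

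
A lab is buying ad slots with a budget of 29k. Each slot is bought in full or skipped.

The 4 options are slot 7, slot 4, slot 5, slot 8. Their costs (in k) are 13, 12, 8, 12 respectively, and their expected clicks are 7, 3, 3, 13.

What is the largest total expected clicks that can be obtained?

Take slot 7 and slot 8: cost 13 + 12 = 25 ≤ 29, expected clicks 7 + 13 = 20.
No other feasible combination does better.

20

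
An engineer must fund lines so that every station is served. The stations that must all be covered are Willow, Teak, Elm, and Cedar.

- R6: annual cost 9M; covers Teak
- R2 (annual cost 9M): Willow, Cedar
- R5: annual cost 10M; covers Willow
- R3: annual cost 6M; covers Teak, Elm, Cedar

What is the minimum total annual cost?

This is a weighted set-cover instance.
Choose R2 and R3: together they cover Willow, Teak, Elm, Cedar — every station.
Total annual cost: 9 + 6 = 15.
No cover costs less than 15.

15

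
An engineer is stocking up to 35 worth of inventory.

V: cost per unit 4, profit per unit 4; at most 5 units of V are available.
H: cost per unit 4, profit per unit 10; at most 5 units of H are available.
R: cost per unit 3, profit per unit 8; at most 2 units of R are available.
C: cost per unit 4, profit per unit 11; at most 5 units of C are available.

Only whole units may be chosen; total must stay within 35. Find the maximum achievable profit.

This is a bounded integer knapsack.
Take 3×H, 1×R, and 5×C: cost 35 ≤ 35, profit 3·10 + 1·8 + 5·11 = 93.
C has the best ratio (11/4) and is taken to its limit of 5; remaining capacity is filled optimally with the others.

93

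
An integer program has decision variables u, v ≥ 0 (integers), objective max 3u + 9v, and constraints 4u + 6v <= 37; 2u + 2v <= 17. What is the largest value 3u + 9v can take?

54

The continuous relaxation peaks at (0, 6.17) with value 55.50; rounding to a feasible lattice point costs some objective.
(u,v)=(0,6): 4·0+6·6=36≤37, 2·0+2·6=12≤17, objective 54.
(u,v)=(1,5): 4·1+6·5=34≤37, 2·1+2·5=12≤17, objective 48.
(u,v)=(0,5): 4·0+6·5=30≤37, 2·0+2·5=10≤17, objective 45.
The best lattice point is (0,6), giving 54.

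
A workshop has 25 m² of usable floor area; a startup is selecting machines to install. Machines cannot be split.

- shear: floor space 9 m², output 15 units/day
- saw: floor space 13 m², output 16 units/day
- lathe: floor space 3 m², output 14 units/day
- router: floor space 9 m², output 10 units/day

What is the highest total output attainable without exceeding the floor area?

45

Treat it as a binary knapsack problem.
Take shear, saw, and lathe: floor space 9 + 13 + 3 = 25 ≤ 25, output 15 + 16 + 14 = 45.
No other feasible combination does better.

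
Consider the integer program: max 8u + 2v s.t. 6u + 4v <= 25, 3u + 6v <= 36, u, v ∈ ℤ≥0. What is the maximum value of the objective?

Relaxing integrality, the LP optimum is 33.33 at (u,v) = (4.17, 0), which is not an integer point.
(u,v)=(4,0): 6·4+4·0=24≤25, 3·4+6·0=12≤36, objective 32.
(u,v)=(3,1): 6·3+4·1=22≤25, 3·3+6·1=15≤36, objective 26.
(u,v)=(3,0): 6·3+4·0=18≤25, 3·3+6·0=9≤36, objective 24.
No feasible integer point exceeds 32.

32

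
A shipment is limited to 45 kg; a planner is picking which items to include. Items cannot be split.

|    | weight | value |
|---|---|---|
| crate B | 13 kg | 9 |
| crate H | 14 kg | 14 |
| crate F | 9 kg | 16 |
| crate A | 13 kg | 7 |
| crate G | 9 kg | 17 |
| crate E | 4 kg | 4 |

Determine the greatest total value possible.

56

Treat it as a binary knapsack problem.
Allowing fractional choices, the relaxed optimum would be about 57.2, but items are indivisible.
crate H + crate F + crate G + crate E: weight 14 + 9 + 9 + 4 = 36 ≤ 45, value 14 + 16 + 17 + 4 = 51.
crate H + crate F + crate A + crate G: weight 14 + 9 + 13 + 9 = 45 ≤ 45, value 14 + 16 + 7 + 17 = 54.
crate B + crate H + crate F + crate G: weight 13 + 14 + 9 + 9 = 45 ≤ 45, value 9 + 14 + 16 + 17 = 56.
Best is crate B, crate H, crate F, and crate G with total value 56.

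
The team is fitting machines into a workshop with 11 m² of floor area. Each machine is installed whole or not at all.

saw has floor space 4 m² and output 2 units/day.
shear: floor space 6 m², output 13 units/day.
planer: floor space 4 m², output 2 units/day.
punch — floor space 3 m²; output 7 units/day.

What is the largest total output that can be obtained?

20

Allowing fractional choices, the relaxed optimum would be about 21.0, but machines are indivisible.
saw + shear: floor space 4 + 6 = 10 ≤ 11, output 2 + 13 = 15.
shear + punch: floor space 6 + 3 = 9 ≤ 11, output 13 + 7 = 20.
Best is shear and punch with total output 20.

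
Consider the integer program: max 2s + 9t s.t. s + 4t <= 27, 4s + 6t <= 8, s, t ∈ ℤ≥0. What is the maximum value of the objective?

(s,t)=(0,1): 1·0+4·1=4≤27, 4·0+6·1=6≤8, objective 9.
(s,t)=(1,0): 1·1+4·0=1≤27, 4·1+6·0=4≤8, objective 2.
(s,t)=(0,0): 1·0+4·0=0≤27, 4·0+6·0=0≤8, objective 0.
Maximum is 9 at (s,t)=(0,1).

9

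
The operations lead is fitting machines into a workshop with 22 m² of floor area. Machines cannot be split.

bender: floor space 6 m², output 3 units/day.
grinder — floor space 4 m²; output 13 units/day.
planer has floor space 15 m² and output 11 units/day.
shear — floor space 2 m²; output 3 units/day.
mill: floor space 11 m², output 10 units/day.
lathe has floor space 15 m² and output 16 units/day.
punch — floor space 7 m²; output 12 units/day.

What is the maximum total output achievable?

This is a 0-1 knapsack instance.
Allowing fractional choices, the relaxed optimum would be about 37.6, but machines are indivisible.
grinder + mill + punch: floor space 4 + 11 + 7 = 22 ≤ 22, output 13 + 10 + 12 = 35.
grinder + shear + lathe: floor space 4 + 2 + 15 = 21 ≤ 22, output 13 + 3 + 16 = 32.
Best is grinder, mill, and punch with total output 35.

35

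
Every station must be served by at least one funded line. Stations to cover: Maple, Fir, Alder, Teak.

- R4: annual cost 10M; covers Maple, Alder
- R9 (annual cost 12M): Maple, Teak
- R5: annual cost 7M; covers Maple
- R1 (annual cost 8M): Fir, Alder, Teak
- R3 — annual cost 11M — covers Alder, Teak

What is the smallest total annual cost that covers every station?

Choose R5 and R1: together they cover Maple, Fir, Alder, Teak — every station.
Total annual cost: 7 + 8 = 15.
No cover costs less than 15.

15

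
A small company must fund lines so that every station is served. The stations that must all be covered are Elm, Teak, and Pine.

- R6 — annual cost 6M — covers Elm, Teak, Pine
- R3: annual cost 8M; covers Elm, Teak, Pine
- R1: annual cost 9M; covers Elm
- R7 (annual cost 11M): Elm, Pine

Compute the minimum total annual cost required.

R6 alone covers Elm, Teak, Pine — every station.
Total annual cost: 6.
No cover costs less than 6.

6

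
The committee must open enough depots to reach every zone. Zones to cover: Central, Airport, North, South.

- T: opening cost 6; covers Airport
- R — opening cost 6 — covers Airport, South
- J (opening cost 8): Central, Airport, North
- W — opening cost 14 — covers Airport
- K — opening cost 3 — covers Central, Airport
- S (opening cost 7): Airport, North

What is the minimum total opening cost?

Choose R and J: together they cover Central, Airport, North, South — every zone.
Total opening cost: 6 + 8 = 14.

14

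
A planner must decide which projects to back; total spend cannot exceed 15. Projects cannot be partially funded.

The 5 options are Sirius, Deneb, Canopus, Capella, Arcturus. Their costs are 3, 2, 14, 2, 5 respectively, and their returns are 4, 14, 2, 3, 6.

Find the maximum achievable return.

Take Sirius, Deneb, Capella, and Arcturus: cost 3 + 2 + 2 + 5 = 12 ≤ 15, return 4 + 14 + 3 + 6 = 27.
No other feasible combination does better.

27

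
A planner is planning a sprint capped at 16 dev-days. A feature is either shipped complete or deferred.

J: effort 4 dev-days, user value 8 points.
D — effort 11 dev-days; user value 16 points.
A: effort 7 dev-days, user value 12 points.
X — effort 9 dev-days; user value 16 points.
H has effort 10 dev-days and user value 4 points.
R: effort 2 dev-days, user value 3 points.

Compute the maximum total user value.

28

J + X + R: effort 4 + 9 + 2 = 15 ≤ 16, user value 8 + 16 + 3 = 27.
A + X: effort 7 + 9 = 16 ≤ 16, user value 12 + 16 = 28.
Best is A and X with total user value 28.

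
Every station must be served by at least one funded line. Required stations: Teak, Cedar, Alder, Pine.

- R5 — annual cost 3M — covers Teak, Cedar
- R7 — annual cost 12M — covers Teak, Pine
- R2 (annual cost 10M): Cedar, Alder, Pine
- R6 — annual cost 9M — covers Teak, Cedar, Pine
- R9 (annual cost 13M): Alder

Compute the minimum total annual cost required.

Choose R5 and R2: together they cover Teak, Cedar, Alder, Pine — every station.
Total annual cost: 3 + 10 = 13.
No cover costs less than 13.

13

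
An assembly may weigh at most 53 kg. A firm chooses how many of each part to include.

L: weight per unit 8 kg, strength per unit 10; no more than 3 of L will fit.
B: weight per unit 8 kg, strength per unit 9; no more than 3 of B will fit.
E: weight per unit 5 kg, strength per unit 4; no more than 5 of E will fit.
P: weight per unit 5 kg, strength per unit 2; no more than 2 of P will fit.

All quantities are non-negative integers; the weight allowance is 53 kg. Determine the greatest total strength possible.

61

This is a bounded integer knapsack.
L has the best ratio (10/8); taking only L gives at most 3×10 = 30 (stopped by the supply cap of 3).
Mixing does better — 3×L, 3×B, and 1×E: weight 53 ≤ 53, strength 3·10 + 3·9 + 1·4 = 61.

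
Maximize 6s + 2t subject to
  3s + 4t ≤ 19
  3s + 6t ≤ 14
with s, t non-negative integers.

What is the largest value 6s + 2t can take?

24

(s,t)=(4,0) is feasible, giving 24.
(s,t)=(3,0) is feasible, giving 18.
The best lattice point is (4,0), giving 24.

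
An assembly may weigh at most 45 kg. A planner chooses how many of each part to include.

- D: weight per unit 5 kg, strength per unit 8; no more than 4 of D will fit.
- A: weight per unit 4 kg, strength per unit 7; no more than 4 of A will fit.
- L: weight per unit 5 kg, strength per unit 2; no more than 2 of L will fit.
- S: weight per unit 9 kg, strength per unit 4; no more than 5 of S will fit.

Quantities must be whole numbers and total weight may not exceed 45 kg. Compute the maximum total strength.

4×D, 4×A, and 1×L: weight 41 ≤ 45, strength 4·8 + 4·7 + 1·2 = 62.
4×D, 4×A, and 1×S: weight 45 ≤ 45, strength 4·8 + 4·7 + 1·4 = 64.
Best is 64.

64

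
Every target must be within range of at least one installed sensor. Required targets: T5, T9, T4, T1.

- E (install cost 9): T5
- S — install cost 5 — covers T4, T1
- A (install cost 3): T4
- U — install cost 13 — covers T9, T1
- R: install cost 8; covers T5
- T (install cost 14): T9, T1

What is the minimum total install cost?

24

This is a weighted set-cover instance.
The greedy cost-per-new-target heuristic would pick S, R, and U for 26, but a cheaper cover exists.
Choose A, U, and R: together they cover T5, T9, T4, T1 — every target.
Total install cost: 3 + 13 + 8 = 24.
No cover costs less than 24.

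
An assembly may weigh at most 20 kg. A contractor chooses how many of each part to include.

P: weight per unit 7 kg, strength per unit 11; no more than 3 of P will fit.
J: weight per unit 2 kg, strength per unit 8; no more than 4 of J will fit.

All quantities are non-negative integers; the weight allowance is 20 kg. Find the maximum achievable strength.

46

J has the best ratio (8/2); taking only J gives at most 4×8 = 32 (stopped by the supply cap of 4).
Mixing does better — 2×P and 3×J: weight 20 ≤ 20, strength 2·11 + 3·8 = 46.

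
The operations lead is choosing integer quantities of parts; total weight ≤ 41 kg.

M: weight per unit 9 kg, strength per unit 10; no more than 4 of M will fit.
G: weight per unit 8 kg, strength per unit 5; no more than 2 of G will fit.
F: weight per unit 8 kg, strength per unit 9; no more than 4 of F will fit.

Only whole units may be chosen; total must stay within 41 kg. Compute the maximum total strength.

Take 1×M and 4×F: weight 41 ≤ 41, strength 1·10 + 4·9 = 46.
F has the best ratio (9/8) and is taken to its limit of 4; remaining capacity is filled optimally with the others.

46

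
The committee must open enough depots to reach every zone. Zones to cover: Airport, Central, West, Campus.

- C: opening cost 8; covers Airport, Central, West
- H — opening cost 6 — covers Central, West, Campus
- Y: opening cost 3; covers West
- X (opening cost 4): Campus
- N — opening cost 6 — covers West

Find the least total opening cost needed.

12

This is an integer covering problem.
The greedy cost-per-new-zone heuristic would pick H and C for 14, but a cheaper cover exists.
Choose C and X: together they cover Airport, Central, West, Campus — every zone.
Total opening cost: 8 + 4 = 12.
No cover costs less than 12.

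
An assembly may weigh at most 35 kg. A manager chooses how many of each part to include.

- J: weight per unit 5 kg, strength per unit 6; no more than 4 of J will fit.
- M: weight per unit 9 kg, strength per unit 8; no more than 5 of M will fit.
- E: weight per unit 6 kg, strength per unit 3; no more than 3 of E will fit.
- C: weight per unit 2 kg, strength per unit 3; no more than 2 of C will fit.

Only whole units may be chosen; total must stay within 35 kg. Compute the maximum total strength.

38

Take 4×J, 1×M, and 2×C: weight 33 ≤ 35, strength 4·6 + 1·8 + 2·3 = 38.
C has the best ratio (3/2) and is taken to its limit of 2; remaining capacity is filled optimally with the others.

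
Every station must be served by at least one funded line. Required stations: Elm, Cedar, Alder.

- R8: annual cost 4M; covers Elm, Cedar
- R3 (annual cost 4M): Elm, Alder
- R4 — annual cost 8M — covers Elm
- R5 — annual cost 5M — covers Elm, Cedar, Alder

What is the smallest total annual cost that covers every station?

5

R5 alone covers Elm, Cedar, Alder — every station.
Total annual cost: 5.
No cover costs less than 5.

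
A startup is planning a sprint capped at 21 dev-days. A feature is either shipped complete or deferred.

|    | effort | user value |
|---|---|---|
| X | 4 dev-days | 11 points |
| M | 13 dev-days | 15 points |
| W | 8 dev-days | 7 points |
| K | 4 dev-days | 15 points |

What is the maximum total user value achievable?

41

X + M + K: effort 4 + 13 + 4 = 21 ≤ 21, user value 11 + 15 + 15 = 41.
X + W + K: effort 4 + 8 + 4 = 16 ≤ 21, user value 11 + 7 + 15 = 33.
Best is X, M, and K with total user value 41.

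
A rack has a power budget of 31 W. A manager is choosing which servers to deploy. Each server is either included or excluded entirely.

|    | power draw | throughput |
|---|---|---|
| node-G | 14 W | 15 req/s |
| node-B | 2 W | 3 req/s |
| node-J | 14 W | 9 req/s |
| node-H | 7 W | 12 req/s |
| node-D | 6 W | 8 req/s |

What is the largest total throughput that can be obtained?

Allowing fractional choices, the relaxed optimum would be about 39.3, but servers are indivisible.
node-G + node-B + node-H + node-D: power draw 14 + 2 + 7 + 6 = 29 ≤ 31, throughput 15 + 3 + 12 + 8 = 38.
node-G + node-H + node-D: power draw 14 + 7 + 6 = 27 ≤ 31, throughput 15 + 12 + 8 = 35.
Best is node-G, node-B, node-H, and node-D with total throughput 38.

38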